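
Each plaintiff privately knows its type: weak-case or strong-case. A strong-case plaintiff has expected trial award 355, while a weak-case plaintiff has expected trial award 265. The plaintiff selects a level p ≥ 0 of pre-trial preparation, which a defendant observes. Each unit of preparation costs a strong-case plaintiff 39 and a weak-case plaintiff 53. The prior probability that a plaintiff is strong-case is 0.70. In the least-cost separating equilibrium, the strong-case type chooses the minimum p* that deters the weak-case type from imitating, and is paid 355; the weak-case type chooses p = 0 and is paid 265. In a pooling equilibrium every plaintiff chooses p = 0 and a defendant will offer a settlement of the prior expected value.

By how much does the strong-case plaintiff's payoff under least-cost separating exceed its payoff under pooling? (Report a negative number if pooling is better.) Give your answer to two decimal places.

Least-cost separating signal: p* solves 265 = 355 − 53·p*, so p* = (355 − 265)/53 ≈ 1.6981.
Strong-case type's separating payoff: 355 − 39 × p* = 355 − 39 × (355 − 265)/53 = 355 − 3510/53 ≈ 288.7736.
Pooling payoff: 0.70 × 355 + 0.30 × 265 = 328.
Difference: 288.7736 − 328 = -39.2264, i.e. -39.23 to two decimal places.
The strong-case type would prefer the pooling outcome.

-39.23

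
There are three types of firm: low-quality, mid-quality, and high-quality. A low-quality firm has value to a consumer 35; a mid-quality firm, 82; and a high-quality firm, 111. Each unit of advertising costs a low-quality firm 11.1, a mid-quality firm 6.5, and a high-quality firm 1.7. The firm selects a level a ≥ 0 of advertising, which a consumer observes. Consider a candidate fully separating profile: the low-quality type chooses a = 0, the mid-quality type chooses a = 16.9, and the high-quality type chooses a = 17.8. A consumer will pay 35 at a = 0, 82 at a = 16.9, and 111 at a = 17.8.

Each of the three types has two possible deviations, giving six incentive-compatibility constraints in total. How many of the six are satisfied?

4

Low-quality (own payoff 35): to a=16.9 gives 82 − 11.1×16.9 = -105.59 → no gain ✓; to a=17.8 gives 111 − 11.1×17.8 = -86.58 → no gain ✓.
Mid-quality (own payoff 82 − 6.5×16.9 = -27.85): to a=0 gives 35 → profitable ✗; to a=17.8 gives 111 − 6.5×17.8 = -4.7 → profitable ✗.
High-quality (own payoff 111 − 1.7×17.8 = 80.74): to a=0 gives 35 → no gain ✓; to a=16.9 gives 82 − 1.7×16.9 = 53.27 → no gain ✓.
4 of the 6 constraints hold; not an equilibrium.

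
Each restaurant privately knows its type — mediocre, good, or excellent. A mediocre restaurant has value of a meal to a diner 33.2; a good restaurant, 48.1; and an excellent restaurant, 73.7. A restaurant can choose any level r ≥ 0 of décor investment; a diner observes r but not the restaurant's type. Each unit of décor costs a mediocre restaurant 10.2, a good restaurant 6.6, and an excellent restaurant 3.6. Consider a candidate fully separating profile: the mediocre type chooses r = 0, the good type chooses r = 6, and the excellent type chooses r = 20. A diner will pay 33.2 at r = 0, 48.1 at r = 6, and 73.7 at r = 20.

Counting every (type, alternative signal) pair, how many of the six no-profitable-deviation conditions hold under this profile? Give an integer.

3

Mediocre (own payoff 33.2): to r=6 gives 48.1 − 10.2×6 = -13.1 → no gain ✓; to r=20 gives 73.7 − 10.2×20 = -130.3 → no gain ✓.
Good (own payoff 48.1 − 6.6×6 = 8.5): to r=0 gives 33.2 → profitable ✗; to r=20 gives 73.7 − 6.6×20 = -58.3 → no gain ✓.
Excellent (own payoff 73.7 − 3.6×20 = 1.7): to r=0 gives 33.2 → profitable ✗; to r=6 gives 48.1 − 3.6×6 = 26.5 → profitable ✗.
3 of the 6 constraints hold; not an equilibrium.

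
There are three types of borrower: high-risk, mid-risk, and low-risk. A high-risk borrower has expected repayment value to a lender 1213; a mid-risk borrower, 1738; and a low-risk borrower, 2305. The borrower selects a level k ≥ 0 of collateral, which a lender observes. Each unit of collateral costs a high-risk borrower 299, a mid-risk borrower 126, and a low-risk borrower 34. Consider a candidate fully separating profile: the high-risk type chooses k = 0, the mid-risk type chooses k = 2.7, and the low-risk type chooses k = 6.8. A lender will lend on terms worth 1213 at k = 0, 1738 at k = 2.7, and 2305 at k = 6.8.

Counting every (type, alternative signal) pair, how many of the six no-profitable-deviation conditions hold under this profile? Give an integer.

5

High-risk (own payoff 1213): to k=2.7 gives 1738 − 299×2.7 = 930.7 → no gain ✓; to k=6.8 gives 2305 − 299×6.8 = 271.8 → no gain ✓.
Mid-risk (own payoff 1738 − 126×2.7 = 1397.8): to k=0 gives 1213 → no gain ✓; to k=6.8 gives 2305 − 126×6.8 = 1448.2 → profitable ✗.
Low-risk (own payoff 2305 − 34×6.8 = 2073.8): to k=0 gives 1213 → no gain ✓; to k=2.7 gives 1738 − 34×2.7 = 1646.2 → no gain ✓.
5 of the 6 constraints hold; not an equilibrium.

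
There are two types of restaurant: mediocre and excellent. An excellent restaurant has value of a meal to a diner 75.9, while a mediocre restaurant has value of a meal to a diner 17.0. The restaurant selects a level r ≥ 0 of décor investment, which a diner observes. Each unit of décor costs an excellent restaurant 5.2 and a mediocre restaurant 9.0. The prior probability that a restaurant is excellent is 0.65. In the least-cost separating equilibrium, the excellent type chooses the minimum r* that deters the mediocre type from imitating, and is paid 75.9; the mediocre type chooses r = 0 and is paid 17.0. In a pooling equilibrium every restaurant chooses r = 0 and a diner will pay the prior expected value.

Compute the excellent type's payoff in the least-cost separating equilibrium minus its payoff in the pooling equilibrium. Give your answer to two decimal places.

-13.42

Least-cost separating signal: r* solves 17.0 = 75.9 − 9.0·r*, so r* = (75.9 − 17.0)/9.0 ≈ 6.5444.
Excellent type's separating payoff: 75.9 − 5.2 × r* = 75.9 − 5.2 × (75.9 − 17.0)/9.0 = 75.9 − 306.28/9.0 ≈ 41.8689.
Pooling payoff: 0.65 × 75.9 + 0.35 × 17.0 = 55.285.
Difference: 41.8689 − 55.285 = -13.4161, i.e. -13.42 to two decimal places.
The excellent type would prefer the pooling outcome.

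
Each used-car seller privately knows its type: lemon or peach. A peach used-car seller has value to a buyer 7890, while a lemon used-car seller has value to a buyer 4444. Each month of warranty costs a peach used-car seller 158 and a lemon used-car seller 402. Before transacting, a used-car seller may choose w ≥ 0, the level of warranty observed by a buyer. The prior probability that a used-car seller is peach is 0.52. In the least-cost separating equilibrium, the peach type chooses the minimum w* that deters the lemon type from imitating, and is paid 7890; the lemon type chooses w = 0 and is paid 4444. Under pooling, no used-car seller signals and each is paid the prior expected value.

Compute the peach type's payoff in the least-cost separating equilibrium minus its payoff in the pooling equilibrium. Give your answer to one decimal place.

Least-cost separating signal: w* solves 4444 = 7890 − 402·w*, so w* = (7890 − 4444)/402 ≈ 8.5721.
Peach type's separating payoff: 7890 − 158 × w* = 7890 − 158 × (7890 − 4444)/402 = 7890 − 544468/402 ≈ 6535.602.
Pooling payoff: 0.52 × 7890 + 0.48 × 4444 = 6235.92.
Difference: 6535.602 − 6235.92 = 299.682, i.e. 299.7 to one decimal place.
The peach type prefers to separate.

299.7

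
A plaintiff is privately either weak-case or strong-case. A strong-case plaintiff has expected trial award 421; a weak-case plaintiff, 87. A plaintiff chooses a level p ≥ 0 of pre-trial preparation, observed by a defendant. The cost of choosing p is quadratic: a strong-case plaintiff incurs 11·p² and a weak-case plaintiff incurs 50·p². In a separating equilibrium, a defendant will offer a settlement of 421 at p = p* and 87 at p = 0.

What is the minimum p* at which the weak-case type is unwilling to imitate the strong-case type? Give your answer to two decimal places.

2.58

The weak-case type at p = 0 receives 87; imitating at p* yields 421 − 50·p*².
Indifference: 87 = 421 − 50·p*², so p*² = (421 − 87) / 50 = 6.68.
p* = √6.68 ≈ 2.58.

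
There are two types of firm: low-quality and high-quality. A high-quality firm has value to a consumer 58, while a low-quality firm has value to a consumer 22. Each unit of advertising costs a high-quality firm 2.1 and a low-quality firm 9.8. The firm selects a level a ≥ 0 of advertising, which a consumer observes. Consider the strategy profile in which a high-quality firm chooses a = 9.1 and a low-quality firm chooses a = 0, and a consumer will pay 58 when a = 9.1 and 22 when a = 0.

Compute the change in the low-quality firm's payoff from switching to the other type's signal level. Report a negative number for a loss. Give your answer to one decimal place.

Playing a = 0 the low-quality firm receives 22.
Deviating to a = 9.1 brings payment 58 at cost 9.8 × 9.1 = 89.18, netting -31.18.
Gain from deviating: -31.18 − 22 = -53.18, i.e. -53.2 to one decimal place.
The gain is negative, so the low-quality type's incentive-compatibility constraint is satisfied.

-53.2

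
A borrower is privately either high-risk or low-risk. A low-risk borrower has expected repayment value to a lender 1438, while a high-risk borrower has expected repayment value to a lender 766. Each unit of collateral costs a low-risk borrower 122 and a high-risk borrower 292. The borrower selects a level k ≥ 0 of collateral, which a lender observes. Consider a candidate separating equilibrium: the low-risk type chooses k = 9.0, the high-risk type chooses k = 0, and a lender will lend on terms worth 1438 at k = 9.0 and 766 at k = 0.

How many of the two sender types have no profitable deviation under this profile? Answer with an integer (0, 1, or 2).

High-risk type: stay at 0 → 766; mimic → 1438 − 292 × 9.0 = -1190. IC holds (766 ≥ -1190).
Low-risk type: signal → 1438 − 122 × 9.0 = 340; deviate to 0 → 766. IC fails (340 < 766).
1 of 2 constraints hold, so this profile is not an equilibrium.

1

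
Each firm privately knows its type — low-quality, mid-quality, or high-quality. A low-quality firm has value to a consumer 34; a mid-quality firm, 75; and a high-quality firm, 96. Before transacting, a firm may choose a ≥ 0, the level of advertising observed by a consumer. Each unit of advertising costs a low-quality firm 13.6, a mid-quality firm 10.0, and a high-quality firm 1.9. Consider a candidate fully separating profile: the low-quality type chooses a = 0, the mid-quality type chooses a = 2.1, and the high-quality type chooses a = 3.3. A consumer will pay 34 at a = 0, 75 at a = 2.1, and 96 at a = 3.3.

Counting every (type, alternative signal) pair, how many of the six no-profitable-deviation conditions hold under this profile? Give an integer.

3

Mid-quality (own payoff 75 − 10.0×2.1 = 54): to a=0 gives 34 → no gain ✓; to a=3.3 gives 96 − 10.0×3.3 = 63 → profitable ✗.
Low-quality (own payoff 34): to a=2.1 gives 75 − 13.6×2.1 = 46.44 → profitable ✗; to a=3.3 gives 96 − 13.6×3.3 = 51.12 → profitable ✗.
High-quality (own payoff 96 − 1.9×3.3 = 89.73): to a=0 gives 34 → no gain ✓; to a=2.1 gives 75 − 1.9×2.1 = 71.01 → no gain ✓.
3 of the 6 constraints hold; not an equilibrium.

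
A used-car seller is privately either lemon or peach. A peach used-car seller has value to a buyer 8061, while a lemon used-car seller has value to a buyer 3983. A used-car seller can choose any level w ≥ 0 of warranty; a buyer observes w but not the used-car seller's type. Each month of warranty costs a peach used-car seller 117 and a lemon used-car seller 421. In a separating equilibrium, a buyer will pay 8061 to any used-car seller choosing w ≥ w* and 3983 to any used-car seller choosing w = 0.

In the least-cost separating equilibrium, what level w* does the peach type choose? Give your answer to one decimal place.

A lemon used-car seller choosing w = 0 receives 3983.
Imitating at w* instead would pay 8061 at cost 421·w*, netting 8061 − 421·w*.
Indifference: 3983 = 8061 − 421·w*, so w* = (8061 − 3983) / 421 ≈ 9.7.
At w* the lemon type's incentive constraint just binds; the peach type strictly prefers w* since its per-unit cost is lower.

9.7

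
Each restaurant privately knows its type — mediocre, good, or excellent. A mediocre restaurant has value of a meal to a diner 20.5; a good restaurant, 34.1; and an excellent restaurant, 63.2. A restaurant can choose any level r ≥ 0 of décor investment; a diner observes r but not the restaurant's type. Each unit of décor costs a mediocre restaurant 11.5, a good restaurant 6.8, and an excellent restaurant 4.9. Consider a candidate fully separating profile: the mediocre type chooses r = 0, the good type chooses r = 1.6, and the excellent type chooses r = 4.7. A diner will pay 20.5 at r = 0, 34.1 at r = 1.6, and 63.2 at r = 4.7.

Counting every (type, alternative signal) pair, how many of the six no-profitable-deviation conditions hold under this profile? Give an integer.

5

Mediocre (own payoff 20.5): to r=1.6 gives 34.1 − 11.5×1.6 = 15.7 → no gain ✓; to r=4.7 gives 63.2 − 11.5×4.7 = 9.15 → no gain ✓.
Good (own payoff 34.1 − 6.8×1.6 = 23.22): to r=0 gives 20.5 → no gain ✓; to r=4.7 gives 63.2 − 6.8×4.7 = 31.24 → profitable ✗.
Excellent (own payoff 63.2 − 4.9×4.7 = 40.17): to r=0 gives 20.5 → no gain ✓; to r=1.6 gives 34.1 − 4.9×1.6 = 26.26 → no gain ✓.
5 of the 6 constraints hold; not an equilibrium.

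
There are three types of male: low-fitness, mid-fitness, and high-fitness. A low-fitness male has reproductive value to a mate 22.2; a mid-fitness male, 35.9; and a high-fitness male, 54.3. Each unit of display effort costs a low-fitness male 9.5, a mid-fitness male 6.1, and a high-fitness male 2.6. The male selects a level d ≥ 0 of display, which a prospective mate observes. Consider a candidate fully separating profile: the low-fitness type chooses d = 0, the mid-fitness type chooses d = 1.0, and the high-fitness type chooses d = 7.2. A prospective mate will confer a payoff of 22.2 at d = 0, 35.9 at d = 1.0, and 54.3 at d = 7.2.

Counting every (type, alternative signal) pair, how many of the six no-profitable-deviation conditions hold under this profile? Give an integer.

5

Mid-fitness (own payoff 35.9 − 6.1×1.0 = 29.8): to d=0 gives 22.2 → no gain ✓; to d=7.2 gives 54.3 − 6.1×7.2 = 10.38 → no gain ✓.
Low-fitness (own payoff 22.2): to d=1.0 gives 35.9 − 9.5×1.0 = 26.4 → profitable ✗; to d=7.2 gives 54.3 − 9.5×7.2 = -14.1 → no gain ✓.
High-fitness (own payoff 54.3 − 2.6×7.2 = 35.58): to d=0 gives 22.2 → no gain ✓; to d=1.0 gives 35.9 − 2.6×1.0 = 33.3 → no gain ✓.
5 of the 6 constraints hold; not an equilibrium.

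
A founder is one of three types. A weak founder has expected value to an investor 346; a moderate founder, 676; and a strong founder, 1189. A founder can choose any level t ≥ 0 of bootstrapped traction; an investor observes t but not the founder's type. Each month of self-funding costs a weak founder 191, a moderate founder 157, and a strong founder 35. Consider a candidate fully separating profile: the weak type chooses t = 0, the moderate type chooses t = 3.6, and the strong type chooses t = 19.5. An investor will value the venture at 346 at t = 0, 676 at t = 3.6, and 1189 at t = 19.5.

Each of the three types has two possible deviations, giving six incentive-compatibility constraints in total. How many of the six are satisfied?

Moderate (own payoff 676 − 157×3.6 = 110.8): to t=0 gives 346 → profitable ✗; to t=19.5 gives 1189 − 157×19.5 = -1872.5 → no gain ✓.
Weak (own payoff 346): to t=3.6 gives 676 − 191×3.6 = -11.6 → no gain ✓; to t=19.5 gives 1189 − 191×19.5 = -2535.5 → no gain ✓.
Strong (own payoff 1189 − 35×19.5 = 506.5): to t=0 gives 346 → no gain ✓; to t=3.6 gives 676 − 35×3.6 = 550 → profitable ✗.
4 of the 6 constraints hold; not an equilibrium.

4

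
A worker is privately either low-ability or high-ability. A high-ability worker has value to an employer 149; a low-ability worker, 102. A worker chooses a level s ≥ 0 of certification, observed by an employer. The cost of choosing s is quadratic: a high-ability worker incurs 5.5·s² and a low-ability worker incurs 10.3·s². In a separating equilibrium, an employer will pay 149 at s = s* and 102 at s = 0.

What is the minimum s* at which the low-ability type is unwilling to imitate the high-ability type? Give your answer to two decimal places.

2.14

The low-ability type at s = 0 receives 102; imitating at s* yields 149 − 10.3·s*².
Indifference: 102 = 149 − 10.3·s*², so s*² = (149 − 102) / 10.3 ≈ 4.5631.
s* = √4.5631 ≈ 2.14.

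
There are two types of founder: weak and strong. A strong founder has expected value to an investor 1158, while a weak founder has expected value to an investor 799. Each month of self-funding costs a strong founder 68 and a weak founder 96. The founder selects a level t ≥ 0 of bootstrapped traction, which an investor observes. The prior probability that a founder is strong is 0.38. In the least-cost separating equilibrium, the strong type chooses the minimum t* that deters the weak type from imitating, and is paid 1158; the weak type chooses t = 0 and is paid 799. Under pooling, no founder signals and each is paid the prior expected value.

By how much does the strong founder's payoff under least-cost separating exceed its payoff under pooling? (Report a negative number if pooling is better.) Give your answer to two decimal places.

Least-cost separating signal: t* solves 799 = 1158 − 96·t*, so t* = (1158 − 799)/96 ≈ 3.7396.
Strong type's separating payoff: 1158 − 68 × t* = 1158 − 68 × (1158 − 799)/96 = 1158 − 24412/96 ≈ 903.7083.
Pooling payoff: 0.38 × 1158 + 0.62 × 799 = 935.42.
Difference: 903.7083 − 935.42 = -31.7117, i.e. -31.71 to two decimal places.
The strong type would prefer the pooling outcome.

-31.71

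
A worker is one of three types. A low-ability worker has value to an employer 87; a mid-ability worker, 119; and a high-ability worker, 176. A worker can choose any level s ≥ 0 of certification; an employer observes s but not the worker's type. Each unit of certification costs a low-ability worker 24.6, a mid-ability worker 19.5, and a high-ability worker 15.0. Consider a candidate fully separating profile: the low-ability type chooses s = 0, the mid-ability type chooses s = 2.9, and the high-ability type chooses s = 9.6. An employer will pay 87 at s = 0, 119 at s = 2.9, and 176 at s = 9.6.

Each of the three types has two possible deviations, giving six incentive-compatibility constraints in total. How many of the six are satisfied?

Low-ability (own payoff 87): to s=2.9 gives 119 − 24.6×2.9 = 47.66 → no gain ✓; to s=9.6 gives 176 − 24.6×9.6 = -60.16 → no gain ✓.
Mid-ability (own payoff 119 − 19.5×2.9 = 62.45): to s=0 gives 87 → profitable ✗; to s=9.6 gives 176 − 19.5×9.6 = -11.2 → no gain ✓.
High-ability (own payoff 176 − 15.0×9.6 = 32): to s=0 gives 87 → profitable ✗; to s=2.9 gives 119 − 15.0×2.9 = 75.5 → profitable ✗.
3 of the 6 constraints hold; not an equilibrium.

3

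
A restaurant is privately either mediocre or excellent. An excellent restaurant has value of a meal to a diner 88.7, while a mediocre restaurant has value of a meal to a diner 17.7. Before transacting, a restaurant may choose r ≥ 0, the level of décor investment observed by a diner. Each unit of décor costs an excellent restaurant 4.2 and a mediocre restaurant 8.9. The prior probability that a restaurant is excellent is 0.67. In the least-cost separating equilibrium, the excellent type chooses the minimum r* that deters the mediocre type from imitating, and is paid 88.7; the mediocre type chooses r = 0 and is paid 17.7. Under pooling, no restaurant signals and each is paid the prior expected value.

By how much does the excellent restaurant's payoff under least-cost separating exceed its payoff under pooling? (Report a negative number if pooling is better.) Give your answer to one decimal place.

Least-cost separating signal: r* solves 17.7 = 88.7 − 8.9·r*, so r* = (88.7 − 17.7)/8.9 ≈ 7.9775.
Excellent type's separating payoff: 88.7 − 4.2 × r* = 88.7 − 4.2 × (88.7 − 17.7)/8.9 = 88.7 − 298.2/8.9 ≈ 55.194.
Pooling payoff: 0.67 × 88.7 + 0.33 × 17.7 = 65.27.
Difference: 55.194 − 65.27 = -10.076, i.e. -10.1 to one decimal place.
The excellent type would prefer the pooling outcome.

-10.1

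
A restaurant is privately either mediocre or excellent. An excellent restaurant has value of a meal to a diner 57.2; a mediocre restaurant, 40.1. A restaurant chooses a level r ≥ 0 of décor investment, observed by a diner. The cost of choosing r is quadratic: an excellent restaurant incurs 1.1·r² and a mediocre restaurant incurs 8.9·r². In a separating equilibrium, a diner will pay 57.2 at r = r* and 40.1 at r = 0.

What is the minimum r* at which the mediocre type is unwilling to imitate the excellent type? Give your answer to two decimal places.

1.39

The mediocre type at r = 0 receives 40.1; imitating at r* yields 57.2 − 8.9·r*².
Indifference: 40.1 = 57.2 − 8.9·r*², so r*² = (57.2 − 40.1) / 8.9 ≈ 1.9213.
r* = √1.9213 ≈ 1.39.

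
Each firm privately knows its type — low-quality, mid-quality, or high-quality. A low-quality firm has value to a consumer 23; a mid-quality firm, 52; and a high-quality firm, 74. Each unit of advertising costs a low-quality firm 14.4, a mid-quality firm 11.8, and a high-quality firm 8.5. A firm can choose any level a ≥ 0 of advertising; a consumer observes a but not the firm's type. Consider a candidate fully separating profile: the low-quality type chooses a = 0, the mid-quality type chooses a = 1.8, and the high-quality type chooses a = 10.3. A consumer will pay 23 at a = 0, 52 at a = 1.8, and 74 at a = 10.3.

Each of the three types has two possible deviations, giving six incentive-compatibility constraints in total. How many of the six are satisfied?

3

High-quality (own payoff 74 − 8.5×10.3 = -13.55): to a=0 gives 23 → profitable ✗; to a=1.8 gives 52 − 8.5×1.8 = 36.7 → profitable ✗.
Low-quality (own payoff 23): to a=1.8 gives 52 − 14.4×1.8 = 26.08 → profitable ✗; to a=10.3 gives 74 − 14.4×10.3 = -74.32 → no gain ✓.
Mid-quality (own payoff 52 − 11.8×1.8 = 30.76): to a=0 gives 23 → no gain ✓; to a=10.3 gives 74 − 11.8×10.3 = -47.54 → no gain ✓.
3 of the 6 constraints hold; not an equilibrium.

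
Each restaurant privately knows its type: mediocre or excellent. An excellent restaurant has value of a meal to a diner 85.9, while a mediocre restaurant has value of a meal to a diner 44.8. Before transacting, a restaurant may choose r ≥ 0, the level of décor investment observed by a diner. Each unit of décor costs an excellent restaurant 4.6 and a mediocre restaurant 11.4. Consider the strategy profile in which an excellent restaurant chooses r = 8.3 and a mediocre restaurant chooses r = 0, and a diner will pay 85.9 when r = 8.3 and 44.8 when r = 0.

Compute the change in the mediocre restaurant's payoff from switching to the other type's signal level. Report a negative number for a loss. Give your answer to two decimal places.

-53.52

Playing r = 0 the mediocre restaurant receives 44.8.
Deviating to r = 8.3 brings payment 85.9 at cost 11.4 × 8.3 = 94.62, netting -8.72.
Gain from deviating: -8.72 − 44.8 = -53.52.
The gain is negative, so the mediocre type's incentive-compatibility constraint is satisfied.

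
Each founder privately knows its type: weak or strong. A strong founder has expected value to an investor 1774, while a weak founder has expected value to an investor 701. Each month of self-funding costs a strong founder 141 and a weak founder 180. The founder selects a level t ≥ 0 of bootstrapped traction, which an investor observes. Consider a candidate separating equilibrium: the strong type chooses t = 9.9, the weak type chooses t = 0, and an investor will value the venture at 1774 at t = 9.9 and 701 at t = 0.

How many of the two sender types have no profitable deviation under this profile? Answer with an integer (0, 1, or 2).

1

Weak type: stay at 0 → 701; mimic → 1774 − 180 × 9.9 = -8. IC holds (701 ≥ -8).
Strong type: signal → 1774 − 141 × 9.9 = 378.1; deviate to 0 → 701. IC fails (378.1 < 701).
1 of 2 constraints hold, so this profile is not an equilibrium.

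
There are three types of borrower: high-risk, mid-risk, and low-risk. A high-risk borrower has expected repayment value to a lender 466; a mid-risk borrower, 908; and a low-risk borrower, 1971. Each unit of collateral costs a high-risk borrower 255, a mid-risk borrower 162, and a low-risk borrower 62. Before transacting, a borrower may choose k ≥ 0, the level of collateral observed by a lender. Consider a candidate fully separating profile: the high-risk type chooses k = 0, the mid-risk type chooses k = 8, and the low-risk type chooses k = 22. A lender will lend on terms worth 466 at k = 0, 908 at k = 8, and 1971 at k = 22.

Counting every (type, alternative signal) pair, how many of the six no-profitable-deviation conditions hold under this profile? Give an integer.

Low-risk (own payoff 1971 − 62×22 = 607): to k=0 gives 466 → no gain ✓; to k=8 gives 908 − 62×8 = 412 → no gain ✓.
Mid-risk (own payoff 908 − 162×8 = -388): to k=0 gives 466 → profitable ✗; to k=22 gives 1971 − 162×22 = -1593 → no gain ✓.
High-risk (own payoff 466): to k=8 gives 908 − 255×8 = -1132 → no gain ✓; to k=22 gives 1971 − 255×22 = -3639 → no gain ✓.
5 of the 6 constraints hold; not an equilibrium.

5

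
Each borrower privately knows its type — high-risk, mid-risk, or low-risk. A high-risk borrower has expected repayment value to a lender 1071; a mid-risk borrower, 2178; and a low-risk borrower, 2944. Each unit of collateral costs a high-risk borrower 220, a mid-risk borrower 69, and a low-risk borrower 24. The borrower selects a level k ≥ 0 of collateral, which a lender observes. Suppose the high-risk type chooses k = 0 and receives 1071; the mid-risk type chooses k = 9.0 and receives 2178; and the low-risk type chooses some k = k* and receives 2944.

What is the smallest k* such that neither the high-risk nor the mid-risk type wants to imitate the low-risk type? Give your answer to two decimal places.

High-risk type (on-path payoff 1071) won't mimic when 1071 ≥ 2944 − 220·k*, i.e. k* ≥ 8.51.
Mid-risk type (on-path payoff 2178 − 69×9.0 = 1557) won't mimic when 1557 ≥ 2944 − 69·k*, i.e. k* ≥ 20.10.
Both must hold, so k* = max(8.51, 20.10) = 20.10. The mid-risk type's constraint binds.

20.10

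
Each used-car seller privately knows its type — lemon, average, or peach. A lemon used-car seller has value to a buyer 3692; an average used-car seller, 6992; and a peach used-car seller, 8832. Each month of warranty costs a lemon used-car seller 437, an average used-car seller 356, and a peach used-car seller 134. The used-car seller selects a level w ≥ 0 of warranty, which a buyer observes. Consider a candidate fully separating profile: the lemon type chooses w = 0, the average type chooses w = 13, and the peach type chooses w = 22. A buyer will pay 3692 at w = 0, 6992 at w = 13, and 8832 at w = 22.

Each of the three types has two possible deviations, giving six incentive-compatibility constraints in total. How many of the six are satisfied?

Average (own payoff 6992 − 356×13 = 2364): to w=0 gives 3692 → profitable ✗; to w=22 gives 8832 − 356×22 = 1000 → no gain ✓.
Lemon (own payoff 3692): to w=13 gives 6992 − 437×13 = 1311 → no gain ✓; to w=22 gives 8832 − 437×22 = -782 → no gain ✓.
Peach (own payoff 8832 − 134×22 = 5884): to w=0 gives 3692 → no gain ✓; to w=13 gives 6992 − 134×13 = 5250 → no gain ✓.
5 of the 6 constraints hold; not an equilibrium.

5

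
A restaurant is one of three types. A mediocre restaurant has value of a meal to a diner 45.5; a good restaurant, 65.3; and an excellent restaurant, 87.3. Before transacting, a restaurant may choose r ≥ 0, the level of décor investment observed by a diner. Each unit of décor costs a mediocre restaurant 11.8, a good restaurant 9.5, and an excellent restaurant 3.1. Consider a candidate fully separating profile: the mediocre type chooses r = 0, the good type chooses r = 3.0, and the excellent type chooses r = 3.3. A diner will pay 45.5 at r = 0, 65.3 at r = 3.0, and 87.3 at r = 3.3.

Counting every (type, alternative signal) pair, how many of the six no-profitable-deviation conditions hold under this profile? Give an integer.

Good (own payoff 65.3 − 9.5×3.0 = 36.8): to r=0 gives 45.5 → profitable ✗; to r=3.3 gives 87.3 − 9.5×3.3 = 55.95 → profitable ✗.
Mediocre (own payoff 45.5): to r=3.0 gives 65.3 − 11.8×3.0 = 29.9 → no gain ✓; to r=3.3 gives 87.3 − 11.8×3.3 = 48.36 → profitable ✗.
Excellent (own payoff 87.3 − 3.1×3.3 = 77.07): to r=0 gives 45.5 → no gain ✓; to r=3.0 gives 65.3 − 3.1×3.0 = 56 → no gain ✓.
3 of the 6 constraints hold; not an equilibrium.

3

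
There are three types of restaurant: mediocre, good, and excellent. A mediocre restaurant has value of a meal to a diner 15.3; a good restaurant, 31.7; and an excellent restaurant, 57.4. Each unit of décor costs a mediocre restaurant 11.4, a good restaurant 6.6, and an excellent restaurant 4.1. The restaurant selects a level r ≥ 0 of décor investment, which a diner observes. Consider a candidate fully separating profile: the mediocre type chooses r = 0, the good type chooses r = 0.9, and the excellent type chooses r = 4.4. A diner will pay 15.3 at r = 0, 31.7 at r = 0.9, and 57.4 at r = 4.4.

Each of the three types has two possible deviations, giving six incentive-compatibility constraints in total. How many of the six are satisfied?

Good (own payoff 31.7 − 6.6×0.9 = 25.76): to r=0 gives 15.3 → no gain ✓; to r=4.4 gives 57.4 − 6.6×4.4 = 28.36 → profitable ✗.
Mediocre (own payoff 15.3): to r=0.9 gives 31.7 − 11.4×0.9 = 21.44 → profitable ✗; to r=4.4 gives 57.4 − 11.4×4.4 = 7.24 → no gain ✓.
Excellent (own payoff 57.4 − 4.1×4.4 = 39.36): to r=0 gives 15.3 → no gain ✓; to r=0.9 gives 31.7 − 4.1×0.9 = 28.01 → no gain ✓.
4 of the 6 constraints hold; not an equilibrium.

4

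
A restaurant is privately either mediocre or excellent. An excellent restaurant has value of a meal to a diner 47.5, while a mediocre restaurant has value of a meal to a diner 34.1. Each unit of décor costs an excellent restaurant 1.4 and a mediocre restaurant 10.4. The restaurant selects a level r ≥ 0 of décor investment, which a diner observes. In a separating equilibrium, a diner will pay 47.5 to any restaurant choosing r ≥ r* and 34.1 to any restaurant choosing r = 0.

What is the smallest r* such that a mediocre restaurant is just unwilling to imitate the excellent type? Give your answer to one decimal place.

1.3

A mediocre restaurant choosing r = 0 receives 34.1.
Imitating at r* instead would pay 47.5 at cost 10.4·r*, netting 47.5 − 10.4·r*.
Indifference: 34.1 = 47.5 − 10.4·r*, so r* = (47.5 − 34.1) / 10.4 ≈ 1.3.
At r* the mediocre type's incentive constraint just binds; the excellent type strictly prefers r* since its per-unit cost is lower.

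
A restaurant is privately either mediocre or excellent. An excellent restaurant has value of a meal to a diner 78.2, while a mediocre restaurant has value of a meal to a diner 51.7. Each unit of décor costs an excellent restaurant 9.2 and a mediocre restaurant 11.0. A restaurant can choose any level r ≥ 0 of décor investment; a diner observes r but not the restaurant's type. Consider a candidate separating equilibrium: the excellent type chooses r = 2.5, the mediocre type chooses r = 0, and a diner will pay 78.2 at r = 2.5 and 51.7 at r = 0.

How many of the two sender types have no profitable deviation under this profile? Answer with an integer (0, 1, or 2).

2

Excellent type: signal → 78.2 − 9.2 × 2.5 = 55.2; deviate to 0 → 51.7. IC holds (55.2 ≥ 51.7).
Mediocre type: stay at 0 → 51.7; mimic → 78.2 − 11.0 × 2.5 = 50.7. IC holds (51.7 ≥ 50.7).
2 of 2 constraints hold, so this is a separating equilibrium.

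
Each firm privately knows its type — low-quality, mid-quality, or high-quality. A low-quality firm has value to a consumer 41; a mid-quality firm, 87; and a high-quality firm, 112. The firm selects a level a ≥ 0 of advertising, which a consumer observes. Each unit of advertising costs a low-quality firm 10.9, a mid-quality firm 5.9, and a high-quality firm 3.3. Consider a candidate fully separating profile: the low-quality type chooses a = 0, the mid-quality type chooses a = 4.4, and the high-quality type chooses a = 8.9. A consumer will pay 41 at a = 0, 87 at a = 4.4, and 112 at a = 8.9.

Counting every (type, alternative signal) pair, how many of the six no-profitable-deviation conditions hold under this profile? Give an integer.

6

Low-quality (own payoff 41): to a=4.4 gives 87 − 10.9×4.4 = 39.04 → no gain ✓; to a=8.9 gives 112 − 10.9×8.9 = 14.99 → no gain ✓.
Mid-quality (own payoff 87 − 5.9×4.4 = 61.04): to a=0 gives 41 → no gain ✓; to a=8.9 gives 112 − 5.9×8.9 = 59.49 → no gain ✓.
High-quality (own payoff 112 − 3.3×8.9 = 82.63): to a=0 gives 41 → no gain ✓; to a=4.4 gives 87 − 3.3×4.4 = 72.48 → no gain ✓.
6 of the 6 constraints hold; this profile is a separating equilibrium.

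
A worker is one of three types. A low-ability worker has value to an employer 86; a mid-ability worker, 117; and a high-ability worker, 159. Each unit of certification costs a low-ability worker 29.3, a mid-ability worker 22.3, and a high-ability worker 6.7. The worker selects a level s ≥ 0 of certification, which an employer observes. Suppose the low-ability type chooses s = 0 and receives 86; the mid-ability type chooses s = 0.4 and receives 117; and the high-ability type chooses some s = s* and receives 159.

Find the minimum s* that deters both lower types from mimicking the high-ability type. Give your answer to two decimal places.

Mid-ability type (on-path payoff 117 − 22.3×0.4 = 108.08) won't mimic when 108.08 ≥ 159 − 22.3·s*, i.e. s* ≥ 2.28.
Low-ability type (on-path payoff 86) won't mimic when 86 ≥ 159 − 29.3·s*, i.e. s* ≥ 2.49.
Both must hold, so s* = max(2.49, 2.28) = 2.49. The low-ability type's constraint binds.

2.49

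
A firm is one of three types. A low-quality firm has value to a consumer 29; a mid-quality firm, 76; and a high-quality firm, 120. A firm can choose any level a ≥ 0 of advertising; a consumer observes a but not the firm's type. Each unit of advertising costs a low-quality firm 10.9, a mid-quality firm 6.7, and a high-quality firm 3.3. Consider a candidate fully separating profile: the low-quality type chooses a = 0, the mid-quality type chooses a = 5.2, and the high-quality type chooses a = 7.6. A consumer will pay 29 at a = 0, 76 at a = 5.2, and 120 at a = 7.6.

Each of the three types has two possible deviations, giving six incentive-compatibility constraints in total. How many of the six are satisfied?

Mid-quality (own payoff 76 − 6.7×5.2 = 41.16): to a=0 gives 29 → no gain ✓; to a=7.6 gives 120 − 6.7×7.6 = 69.08 → profitable ✗.
Low-quality (own payoff 29): to a=5.2 gives 76 − 10.9×5.2 = 19.32 → no gain ✓; to a=7.6 gives 120 − 10.9×7.6 = 37.16 → profitable ✗.
High-quality (own payoff 120 − 3.3×7.6 = 94.92): to a=0 gives 29 → no gain ✓; to a=5.2 gives 76 − 3.3×5.2 = 58.84 → no gain ✓.
4 of the 6 constraints hold; not an equilibrium.

4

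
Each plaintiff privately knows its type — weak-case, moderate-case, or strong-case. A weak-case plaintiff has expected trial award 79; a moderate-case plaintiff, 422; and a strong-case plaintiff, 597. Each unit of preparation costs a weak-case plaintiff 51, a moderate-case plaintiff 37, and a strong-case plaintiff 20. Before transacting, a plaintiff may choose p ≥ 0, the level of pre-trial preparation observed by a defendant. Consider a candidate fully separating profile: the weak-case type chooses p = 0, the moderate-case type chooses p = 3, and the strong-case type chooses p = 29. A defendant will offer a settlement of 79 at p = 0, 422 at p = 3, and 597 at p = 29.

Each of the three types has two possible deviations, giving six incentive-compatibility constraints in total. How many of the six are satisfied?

Weak-case (own payoff 79): to p=3 gives 422 − 51×3 = 269 → profitable ✗; to p=29 gives 597 − 51×29 = -882 → no gain ✓.
Moderate-case (own payoff 422 − 37×3 = 311): to p=0 gives 79 → no gain ✓; to p=29 gives 597 − 37×29 = -476 → no gain ✓.
Strong-case (own payoff 597 − 20×29 = 17): to p=0 gives 79 → profitable ✗; to p=3 gives 422 − 20×3 = 362 → profitable ✗.
3 of the 6 constraints hold; not an equilibrium.

3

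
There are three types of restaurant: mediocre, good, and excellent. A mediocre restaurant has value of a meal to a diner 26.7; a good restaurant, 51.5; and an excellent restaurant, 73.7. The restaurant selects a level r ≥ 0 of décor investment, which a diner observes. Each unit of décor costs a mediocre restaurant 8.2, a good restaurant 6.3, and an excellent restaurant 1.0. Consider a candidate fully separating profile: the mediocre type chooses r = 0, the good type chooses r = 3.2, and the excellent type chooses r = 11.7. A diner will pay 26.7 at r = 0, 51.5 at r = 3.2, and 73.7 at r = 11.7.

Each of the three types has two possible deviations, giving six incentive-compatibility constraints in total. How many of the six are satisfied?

6

Good (own payoff 51.5 − 6.3×3.2 = 31.34): to r=0 gives 26.7 → no gain ✓; to r=11.7 gives 73.7 − 6.3×11.7 = -0.01 → no gain ✓.
Excellent (own payoff 73.7 − 1.0×11.7 = 62): to r=0 gives 26.7 → no gain ✓; to r=3.2 gives 51.5 − 1.0×3.2 = 48.3 → no gain ✓.
Mediocre (own payoff 26.7): to r=3.2 gives 51.5 − 8.2×3.2 = 25.26 → no gain ✓; to r=11.7 gives 73.7 − 8.2×11.7 = -22.24 → no gain ✓.
6 of the 6 constraints hold; this profile is a separating equilibrium.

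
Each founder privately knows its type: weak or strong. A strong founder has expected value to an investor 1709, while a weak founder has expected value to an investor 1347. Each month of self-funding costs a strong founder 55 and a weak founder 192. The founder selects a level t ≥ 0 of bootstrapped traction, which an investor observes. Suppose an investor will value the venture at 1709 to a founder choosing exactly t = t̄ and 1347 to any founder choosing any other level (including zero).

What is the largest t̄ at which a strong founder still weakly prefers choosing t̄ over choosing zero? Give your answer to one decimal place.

Choosing t̄ yields the strong type 1709 − 55·t̄; choosing zero yields 1347.
The strong type is indifferent at 1709 − 55·t̄ = 1347, i.e. t̄ = (1709 − 1347) / 55 ≈ 6.6.
For any t̄ above 6.6 the strong type would rather pool at zero, so separation collapses.

6.6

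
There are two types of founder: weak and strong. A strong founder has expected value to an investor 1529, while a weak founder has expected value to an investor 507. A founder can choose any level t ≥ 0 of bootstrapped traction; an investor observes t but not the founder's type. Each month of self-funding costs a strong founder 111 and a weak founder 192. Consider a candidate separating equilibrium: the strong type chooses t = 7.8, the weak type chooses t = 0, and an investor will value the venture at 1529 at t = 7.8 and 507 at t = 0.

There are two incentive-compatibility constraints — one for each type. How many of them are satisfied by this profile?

Weak type: stay at 0 → 507; mimic → 1529 − 192 × 7.8 = 31.4. IC holds (507 ≥ 31.4).
Strong type: signal → 1529 − 111 × 7.8 = 663.2; deviate to 0 → 507. IC holds (663.2 ≥ 507).
2 of 2 constraints hold, so this is a separating equilibrium.

2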